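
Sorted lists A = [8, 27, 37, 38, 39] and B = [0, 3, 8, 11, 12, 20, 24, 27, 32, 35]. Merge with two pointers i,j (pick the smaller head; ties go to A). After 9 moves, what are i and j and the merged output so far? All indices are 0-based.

[i=0,j=0] A[i]=8>B[j]=0 take 0 → j++
[i=0,j=1] A[i]=8>B[j]=3 take 3 → j++
[i=0,j=2] A[i]=8<=B[j]=8 take 8 → i++
[i=1,j=2] A[i]=27>B[j]=8 take 8 → j++
[i=1,j=3] A[i]=27>B[j]=11 take 11 → j++
[i=1,j=4] A[i]=27>B[j]=12 take 12 → j++
[i=1,j=5] A[i]=27>B[j]=20 take 20 → j++
[i=1,j=6] A[i]=27>B[j]=24 take 24 → j++
[i=1,j=7] A[i]=27<=B[j]=27 take 27 → i++

i=2, j=7, merged so far=[0, 3, 8, 8, 11, 12, 20, 24, 27]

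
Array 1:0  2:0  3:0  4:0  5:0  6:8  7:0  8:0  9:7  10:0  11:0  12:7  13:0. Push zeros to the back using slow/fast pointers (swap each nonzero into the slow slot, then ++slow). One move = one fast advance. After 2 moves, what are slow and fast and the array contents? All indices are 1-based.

(s=1,f=1) a[fast]=0 → fast++
(s=1,f=2) a[fast]=0 → fast++

slow=1, fast=3, a=[0, 0, 0, 0, 0, 8, 0, 0, 7, 0, 0, 7, 0]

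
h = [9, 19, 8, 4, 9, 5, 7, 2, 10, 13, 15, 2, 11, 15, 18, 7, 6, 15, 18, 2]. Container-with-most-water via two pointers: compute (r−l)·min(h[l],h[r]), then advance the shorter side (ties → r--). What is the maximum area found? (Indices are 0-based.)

[0,19] min(9,2)*19=38 best=38 * → r--
[0,18] min(9,18)*18=162 best=162 * → l++
[1,18] min(19,18)*17=306 best=306 * → r--
[1,17] min(19,15)*16=240 best=306 → r--
[1,16] min(19,6)*15=90 best=306 → r--
[1,15] min(19,7)*14=98 best=306 → r--
[1,14] min(19,18)*13=234 best=306 → r--
[1,13] min(19,15)*12=180 best=306 → r--
[1,12] min(19,11)*11=121 best=306 → r--
[1,11] min(19,2)*10=20 best=306 → r--
[1,10] min(19,15)*9=135 best=306 → r--
[1,9] min(19,13)*8=104 best=306 → r--
[1,8] min(19,10)*7=70 best=306 → r--
[1,7] min(19,2)*6=12 best=306 → r--
[1,6] min(19,7)*5=35 best=306 → r--
[1,5] min(19,5)*4=20 best=306 → r--
[1,4] min(19,9)*3=27 best=306 → r--
[1,3] min(19,4)*2=8 best=306 → r--
[1,2] min(19,8)*1=8 best=306 → r--

max area = 306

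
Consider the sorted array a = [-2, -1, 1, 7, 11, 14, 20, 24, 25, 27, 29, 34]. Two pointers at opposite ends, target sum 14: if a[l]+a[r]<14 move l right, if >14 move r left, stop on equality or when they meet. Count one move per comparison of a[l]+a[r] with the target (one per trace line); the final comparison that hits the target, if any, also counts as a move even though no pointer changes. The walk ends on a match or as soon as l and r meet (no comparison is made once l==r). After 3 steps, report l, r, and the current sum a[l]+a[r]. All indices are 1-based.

l=1, r=9, sum=23

[1,12] -2+34=32 >14 → r--
[1,11] -2+29=27 >14 → r--
[1,10] -2+27=25 >14 → r--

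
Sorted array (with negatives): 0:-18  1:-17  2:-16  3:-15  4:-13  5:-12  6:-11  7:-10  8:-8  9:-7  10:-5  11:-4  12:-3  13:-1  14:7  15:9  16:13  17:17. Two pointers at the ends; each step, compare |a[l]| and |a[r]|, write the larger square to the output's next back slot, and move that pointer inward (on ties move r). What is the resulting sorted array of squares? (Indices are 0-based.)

[1, 9, 16, 25, 49, 49, 64, 81, 100, 121, 144, 169, 169, 225, 256, 289, 289, 324]

[0,17] |-18|>|17| out[17]=324 → l++
[1,17] |-17|<=|17| out[16]=289 → r--
[1,16] |-17|>|13| out[15]=289 → l++
[2,16] |-16|>|13| out[14]=256 → l++
[3,16] |-15|>|13| out[13]=225 → l++
[4,16] |-13|<=|13| out[12]=169 → r--
[4,15] |-13|>|9| out[11]=169 → l++
[5,15] |-12|>|9| out[10]=144 → l++
[6,15] |-11|>|9| out[9]=121 → l++
[7,15] |-10|>|9| out[8]=100 → l++
[8,15] |-8|<=|9| out[7]=81 → r--
[8,14] |-8|>|7| out[6]=64 → l++
[9,14] |-7|<=|7| out[5]=49 → r--
[9,13] |-7|>|-1| out[4]=49 → l++
[10,13] |-5|>|-1| out[3]=25 → l++
[11,13] |-4|>|-1| out[2]=16 → l++
[12,13] |-3|>|-1| out[1]=9 → l++
[13,13] |-1|<=|-1| out[0]=1 → r--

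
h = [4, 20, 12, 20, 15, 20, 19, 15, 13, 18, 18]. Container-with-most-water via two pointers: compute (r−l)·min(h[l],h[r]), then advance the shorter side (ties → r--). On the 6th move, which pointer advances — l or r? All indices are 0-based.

[0,10] min(4,18)*10=40 best=40 * → l++
[1,10] min(20,18)*9=162 best=162 * → r--
[1,9] min(20,18)*8=144 best=162 → r--
[1,8] min(20,13)*7=91 best=162 → r--
[1,7] min(20,15)*6=90 best=162 → r--
[1,6] min(20,19)*5=95 best=162 → r--

r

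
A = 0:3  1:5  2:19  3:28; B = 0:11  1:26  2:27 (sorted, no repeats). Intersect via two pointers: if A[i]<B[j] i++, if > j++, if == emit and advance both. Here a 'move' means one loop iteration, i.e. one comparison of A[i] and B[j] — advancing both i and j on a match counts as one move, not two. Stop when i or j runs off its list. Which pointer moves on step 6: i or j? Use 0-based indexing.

[i=0,j=0] 3<11 → i++
[i=1,j=0] 5<11 → i++
[i=2,j=0] 19>11 → j++
[i=2,j=1] 19<26 → i++
[i=3,j=1] 28>26 → j++
[i=3,j=2] 28>27 → j++

j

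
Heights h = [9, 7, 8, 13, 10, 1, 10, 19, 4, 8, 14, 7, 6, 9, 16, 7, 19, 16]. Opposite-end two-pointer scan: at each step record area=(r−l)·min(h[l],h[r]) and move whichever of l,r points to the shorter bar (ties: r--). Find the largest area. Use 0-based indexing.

l=0 r=17: min(9,16)*17=153 best=153 *, l++
l=1 r=17: min(7,16)*16=112 best=153, l++
l=2 r=17: min(8,16)*15=120 best=153, l++
l=3 r=17: min(13,16)*14=182 best=182 *, l++
l=4 r=17: min(10,16)*13=130 best=182, l++
l=5 r=17: min(1,16)*12=12 best=182, l++
l=6 r=17: min(10,16)*11=110 best=182, l++
l=7 r=17: min(19,16)*10=160 best=182, r--
l=7 r=16: min(19,19)*9=171 best=182, r--
l=7 r=15: min(19,7)*8=56 best=182, r--
l=7 r=14: min(19,16)*7=112 best=182, r--
l=7 r=13: min(19,9)*6=54 best=182, r--
l=7 r=12: min(19,6)*5=30 best=182, r--
l=7 r=11: min(19,7)*4=28 best=182, r--
l=7 r=10: min(19,14)*3=42 best=182, r--
l=7 r=9: min(19,8)*2=16 best=182, r--
l=7 r=8: min(19,4)*1=4 best=182, r--

max area = 182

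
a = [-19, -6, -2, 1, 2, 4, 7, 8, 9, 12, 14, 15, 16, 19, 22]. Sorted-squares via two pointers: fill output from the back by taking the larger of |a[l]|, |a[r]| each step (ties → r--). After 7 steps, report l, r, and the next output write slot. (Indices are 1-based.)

[1,15] |-19|<=|22| out[15]=484 → r--
[1,14] |-19|<=|19| out[14]=361 → r--
[1,13] |-19|>|16| out[13]=361 → l++
[2,13] |-6|<=|16| out[12]=256 → r--
[2,12] |-6|<=|15| out[11]=225 → r--
[2,11] |-6|<=|14| out[10]=196 → r--
[2,10] |-6|<=|12| out[9]=144 → r--

l=2, r=9, next write slot=8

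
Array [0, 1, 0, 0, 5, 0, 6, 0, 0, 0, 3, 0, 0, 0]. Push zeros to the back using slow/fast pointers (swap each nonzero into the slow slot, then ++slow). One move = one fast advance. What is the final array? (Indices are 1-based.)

[1, 5, 6, 3, 0, 0, 0, 0, 0, 0, 0, 0, 0, 0]

slow=1 fast=1: a[fast]=0, fast++
slow=1 fast=2: a[fast]=1≠0 swap→a[1]=1, slow++,fast++
slow=2 fast=3: a[fast]=0, fast++
slow=2 fast=4: a[fast]=0, fast++
slow=2 fast=5: a[fast]=5≠0 swap→a[2]=5, slow++,fast++
slow=3 fast=6: a[fast]=0, fast++
slow=3 fast=7: a[fast]=6≠0 swap→a[3]=6, slow++,fast++
slow=4 fast=8: a[fast]=0, fast++
slow=4 fast=9: a[fast]=0, fast++
slow=4 fast=10: a[fast]=0, fast++
slow=4 fast=11: a[fast]=3≠0 swap→a[4]=3, slow++,fast++
slow=5 fast=12: a[fast]=0, fast++
slow=5 fast=13: a[fast]=0, fast++
slow=5 fast=14: a[fast]=0, fast++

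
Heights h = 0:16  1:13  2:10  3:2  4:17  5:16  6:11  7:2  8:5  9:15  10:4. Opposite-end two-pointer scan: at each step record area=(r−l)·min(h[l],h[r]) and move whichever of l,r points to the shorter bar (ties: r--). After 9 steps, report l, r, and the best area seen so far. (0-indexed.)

l=3, r=4, best area=135

[0,10] min(16,4)*10=40 best=40 * → r--
[0,9] min(16,15)*9=135 best=135 * → r--
[0,8] min(16,5)*8=40 best=135 → r--
[0,7] min(16,2)*7=14 best=135 → r--
[0,6] min(16,11)*6=66 best=135 → r--
[0,5] min(16,16)*5=80 best=135 → r--
[0,4] min(16,17)*4=64 best=135 → l++
[1,4] min(13,17)*3=39 best=135 → l++
[2,4] min(10,17)*2=20 best=135 → l++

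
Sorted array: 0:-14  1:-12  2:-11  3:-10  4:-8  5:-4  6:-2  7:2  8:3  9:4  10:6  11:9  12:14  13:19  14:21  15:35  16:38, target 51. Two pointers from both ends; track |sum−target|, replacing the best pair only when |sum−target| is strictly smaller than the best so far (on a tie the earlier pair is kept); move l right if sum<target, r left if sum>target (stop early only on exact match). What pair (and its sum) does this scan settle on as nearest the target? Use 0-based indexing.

[0,16] -14+38=24 d=27 * → l++
[1,16] -12+38=26 d=25 * → l++
[2,16] -11+38=27 d=24 * → l++
[3,16] -10+38=28 d=23 * → l++
[4,16] -8+38=30 d=21 * → l++
[5,16] -4+38=34 d=17 * → l++
[6,16] -2+38=36 d=15 * → l++
[7,16] 2+38=40 d=11 * → l++
[8,16] 3+38=41 d=10 * → l++
[9,16] 4+38=42 d=9 * → l++
[10,16] 6+38=44 d=7 * → l++
[11,16] 9+38=47 d=4 * → l++
[12,16] 14+38=52 d=1 * → r--
[12,15] 14+35=49 d=2 → l++
[13,15] 19+35=54 d=3 → r--
[13,14] 19+21=40 d=11 → l++

pair (14, 38) with sum 52 (|Δ|=1)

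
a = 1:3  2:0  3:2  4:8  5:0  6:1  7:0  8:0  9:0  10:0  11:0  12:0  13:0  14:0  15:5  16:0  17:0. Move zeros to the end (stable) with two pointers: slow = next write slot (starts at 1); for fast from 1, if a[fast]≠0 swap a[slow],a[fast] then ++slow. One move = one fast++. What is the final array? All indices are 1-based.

slow=1 fast=1: a[fast]=3≠0 swap→a[1]=3, slow++,fast++
slow=2 fast=2: a[fast]=0, fast++
slow=2 fast=3: a[fast]=2≠0 swap→a[2]=2, slow++,fast++
slow=3 fast=4: a[fast]=8≠0 swap→a[3]=8, slow++,fast++
slow=4 fast=5: a[fast]=0, fast++
slow=4 fast=6: a[fast]=1≠0 swap→a[4]=1, slow++,fast++
slow=5 fast=7: a[fast]=0, fast++
slow=5 fast=8: a[fast]=0, fast++
slow=5 fast=9: a[fast]=0, fast++
slow=5 fast=10: a[fast]=0, fast++
slow=5 fast=11: a[fast]=0, fast++
slow=5 fast=12: a[fast]=0, fast++
slow=5 fast=13: a[fast]=0, fast++
slow=5 fast=14: a[fast]=0, fast++
slow=5 fast=15: a[fast]=5≠0 swap→a[5]=5, slow++,fast++
slow=6 fast=16: a[fast]=0, fast++
slow=6 fast=17: a[fast]=0, fast++

[3, 2, 8, 1, 5, 0, 0, 0, 0, 0, 0, 0, 0, 0, 0, 0, 0]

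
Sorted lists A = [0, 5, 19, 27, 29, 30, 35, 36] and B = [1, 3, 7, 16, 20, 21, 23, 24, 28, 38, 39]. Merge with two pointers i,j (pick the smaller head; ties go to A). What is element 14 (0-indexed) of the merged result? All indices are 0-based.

[i=0,j=0] A[i]=0<=B[j]=1 take 0 → i++
[i=1,j=0] A[i]=5>B[j]=1 take 1 → j++
[i=1,j=1] A[i]=5>B[j]=3 take 3 → j++
[i=1,j=2] A[i]=5<=B[j]=7 take 5 → i++
[i=2,j=2] A[i]=19>B[j]=7 take 7 → j++
[i=2,j=3] A[i]=19>B[j]=16 take 16 → j++
[i=2,j=4] A[i]=19<=B[j]=20 take 19 → i++
[i=3,j=4] A[i]=27>B[j]=20 take 20 → j++
[i=3,j=5] A[i]=27>B[j]=21 take 21 → j++
[i=3,j=6] A[i]=27>B[j]=23 take 23 → j++
[i=3,j=7] A[i]=27>B[j]=24 take 24 → j++
[i=3,j=8] A[i]=27<=B[j]=28 take 27 → i++
[i=4,j=8] A[i]=29>B[j]=28 take 28 → j++
[i=4,j=9] A[i]=29<=B[j]=38 take 29 → i++
[i=5,j=9] A[i]=30<=B[j]=38 take 30 → i++
[i=6,j=9] A[i]=35<=B[j]=38 take 35 → i++
[i=7,j=9] A[i]=36<=B[j]=38 take 36 → i++
[i=8,j=9] A done, take B[j]=38 → j++
[i=8,j=10] A done, take B[j]=39 → j++

merged[14] = 30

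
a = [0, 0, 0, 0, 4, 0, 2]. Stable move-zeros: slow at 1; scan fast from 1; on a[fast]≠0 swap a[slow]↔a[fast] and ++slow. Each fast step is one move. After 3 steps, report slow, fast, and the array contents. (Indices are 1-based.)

(s=1,f=1) a[fast]=0 → fast++
(s=1,f=2) a[fast]=0 → fast++
(s=1,f=3) a[fast]=0 → fast++

slow=1, fast=4, a=[0, 0, 0, 0, 4, 0, 2]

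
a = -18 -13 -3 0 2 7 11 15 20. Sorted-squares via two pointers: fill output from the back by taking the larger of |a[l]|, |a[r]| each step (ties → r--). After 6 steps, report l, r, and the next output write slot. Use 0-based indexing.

[0,8] |-18|<=|20| out[8]=400 → r--
[0,7] |-18|>|15| out[7]=324 → l++
[1,7] |-13|<=|15| out[6]=225 → r--
[1,6] |-13|>|11| out[5]=169 → l++
[2,6] |-3|<=|11| out[4]=121 → r--
[2,5] |-3|<=|7| out[3]=49 → r--

l=2, r=4, next write slot=2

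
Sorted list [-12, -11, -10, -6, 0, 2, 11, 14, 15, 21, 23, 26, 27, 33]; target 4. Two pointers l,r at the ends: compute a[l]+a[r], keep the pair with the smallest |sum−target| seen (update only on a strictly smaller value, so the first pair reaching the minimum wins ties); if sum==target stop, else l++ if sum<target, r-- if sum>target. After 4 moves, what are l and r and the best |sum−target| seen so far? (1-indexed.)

l=1, r=10, best |Δ|=7

l=1 r=14: -12+33=21 d=17 *, r--
l=1 r=13: -12+27=15 d=11 *, r--
l=1 r=12: -12+26=14 d=10 *, r--
l=1 r=11: -12+23=11 d=7 *, r--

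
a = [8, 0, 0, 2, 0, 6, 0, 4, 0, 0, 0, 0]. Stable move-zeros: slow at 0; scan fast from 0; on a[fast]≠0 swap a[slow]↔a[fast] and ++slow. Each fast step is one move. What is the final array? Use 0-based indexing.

[8, 2, 6, 4, 0, 0, 0, 0, 0, 0, 0, 0]

slow=0 fast=0: a[fast]=8≠0 swap→a[0]=8, slow++,fast++
slow=1 fast=1: a[fast]=0, fast++
slow=1 fast=2: a[fast]=0, fast++
slow=1 fast=3: a[fast]=2≠0 swap→a[1]=2, slow++,fast++
slow=2 fast=4: a[fast]=0, fast++
slow=2 fast=5: a[fast]=6≠0 swap→a[2]=6, slow++,fast++
slow=3 fast=6: a[fast]=0, fast++
slow=3 fast=7: a[fast]=4≠0 swap→a[3]=4, slow++,fast++
slow=4 fast=8: a[fast]=0, fast++
slow=4 fast=9: a[fast]=0, fast++
slow=4 fast=10: a[fast]=0, fast++
slow=4 fast=11: a[fast]=0, fast++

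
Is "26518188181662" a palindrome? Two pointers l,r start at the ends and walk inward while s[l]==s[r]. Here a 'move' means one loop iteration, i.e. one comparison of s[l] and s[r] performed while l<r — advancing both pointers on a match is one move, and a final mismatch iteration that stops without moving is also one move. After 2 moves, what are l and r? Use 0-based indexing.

[0,13] '2'=='2' → l++,r--
[1,12] '6'=='6' → l++,r--

l=2, r=11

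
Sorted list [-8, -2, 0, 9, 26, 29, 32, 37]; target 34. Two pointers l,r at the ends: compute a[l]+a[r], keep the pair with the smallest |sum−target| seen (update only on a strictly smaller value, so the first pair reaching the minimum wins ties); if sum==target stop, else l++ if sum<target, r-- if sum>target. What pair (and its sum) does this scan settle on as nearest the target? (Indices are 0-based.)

l=0 r=7: -8+37=29 d=5 *, l++
l=1 r=7: -2+37=35 d=1 *, r--
l=1 r=6: -2+32=30 d=4, l++
l=2 r=6: 0+32=32 d=2, l++
l=3 r=6: 9+32=41 d=7, r--
l=3 r=5: 9+29=38 d=4, r--
l=3 r=4: 9+26=35 d=1, r--

pair (-2, 37) with sum 35 (|Δ|=1)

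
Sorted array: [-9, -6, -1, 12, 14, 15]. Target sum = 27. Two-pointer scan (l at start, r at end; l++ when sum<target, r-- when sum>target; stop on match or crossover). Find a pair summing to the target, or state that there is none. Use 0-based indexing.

(12, 15)

[0,5] -9+15=6 <27 → l++
[1,5] -6+15=9 <27 → l++
[2,5] -1+15=14 <27 → l++
[3,5] 12+15=27 → found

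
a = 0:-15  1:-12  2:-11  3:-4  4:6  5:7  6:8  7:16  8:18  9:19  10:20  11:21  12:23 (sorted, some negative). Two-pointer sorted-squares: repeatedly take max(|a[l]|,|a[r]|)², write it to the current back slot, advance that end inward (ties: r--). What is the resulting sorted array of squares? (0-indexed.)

l=0 r=12: |-15|<=|23| out[12]=529, r--
l=0 r=11: |-15|<=|21| out[11]=441, r--
l=0 r=10: |-15|<=|20| out[10]=400, r--
l=0 r=9: |-15|<=|19| out[9]=361, r--
l=0 r=8: |-15|<=|18| out[8]=324, r--
l=0 r=7: |-15|<=|16| out[7]=256, r--
l=0 r=6: |-15|>|8| out[6]=225, l++
l=1 r=6: |-12|>|8| out[5]=144, l++
l=2 r=6: |-11|>|8| out[4]=121, l++
l=3 r=6: |-4|<=|8| out[3]=64, r--
l=3 r=5: |-4|<=|7| out[2]=49, r--
l=3 r=4: |-4|<=|6| out[1]=36, r--
l=3 r=3: |-4|<=|-4| out[0]=16, r--

[16, 36, 49, 64, 121, 144, 225, 256, 324, 361, 400, 441, 529]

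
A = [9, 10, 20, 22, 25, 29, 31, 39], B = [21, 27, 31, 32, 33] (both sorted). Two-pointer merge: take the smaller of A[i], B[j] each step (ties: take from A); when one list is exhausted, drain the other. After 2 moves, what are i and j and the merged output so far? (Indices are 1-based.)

i=1 j=1: A[i]=9<=B[j]=21 take 9, i++
i=2 j=1: A[i]=10<=B[j]=21 take 10, i++

i=3, j=1, merged so far=[9, 10]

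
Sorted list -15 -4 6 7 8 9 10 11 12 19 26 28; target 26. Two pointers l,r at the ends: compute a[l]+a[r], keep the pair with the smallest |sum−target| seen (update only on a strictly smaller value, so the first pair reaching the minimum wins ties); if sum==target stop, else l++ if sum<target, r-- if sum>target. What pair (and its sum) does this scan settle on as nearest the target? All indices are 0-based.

l=0 r=11: -15+28=13 d=13 *, l++
l=1 r=11: -4+28=24 d=2 *, l++
l=2 r=11: 6+28=34 d=8, r--
l=2 r=10: 6+26=32 d=6, r--
l=2 r=9: 6+19=25 d=1 *, l++
l=3 r=9: 7+19=26 d=0 *, stop

pair (7, 19) with sum 26 (|Δ|=0)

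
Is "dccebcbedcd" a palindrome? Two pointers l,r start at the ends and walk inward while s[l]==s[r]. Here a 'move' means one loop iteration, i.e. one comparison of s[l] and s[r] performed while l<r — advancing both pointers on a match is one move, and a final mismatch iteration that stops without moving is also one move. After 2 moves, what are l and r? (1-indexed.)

l=1 r=11: 'd'=='d', l++,r--
l=2 r=10: 'c'=='c', l++,r--

l=3, r=9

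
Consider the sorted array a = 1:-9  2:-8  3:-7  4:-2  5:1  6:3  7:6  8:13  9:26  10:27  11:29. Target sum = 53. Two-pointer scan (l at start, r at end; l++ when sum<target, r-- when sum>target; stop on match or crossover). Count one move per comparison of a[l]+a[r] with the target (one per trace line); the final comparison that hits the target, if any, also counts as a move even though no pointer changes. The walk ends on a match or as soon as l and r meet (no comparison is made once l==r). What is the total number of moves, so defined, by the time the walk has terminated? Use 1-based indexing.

[1,11] -9+29=20 <53 → l++
[2,11] -8+29=21 <53 → l++
[3,11] -7+29=22 <53 → l++
[4,11] -2+29=27 <53 → l++
[5,11] 1+29=30 <53 → l++
[6,11] 3+29=32 <53 → l++
[7,11] 6+29=35 <53 → l++
[8,11] 13+29=42 <53 → l++
[9,11] 26+29=55 >53 → r--
[9,10] 26+27=53 → found

10 moves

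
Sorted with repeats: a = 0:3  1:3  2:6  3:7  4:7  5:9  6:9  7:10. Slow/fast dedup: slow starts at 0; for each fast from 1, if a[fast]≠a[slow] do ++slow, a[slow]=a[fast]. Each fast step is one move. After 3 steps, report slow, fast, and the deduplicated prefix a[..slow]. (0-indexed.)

slow=0 fast=1: a[fast]=3=a[slow] dup, fast++
slow=0 fast=2: a[fast]=6≠a[slow]=3 write a[1]=6, slow++,fast++
slow=1 fast=3: a[fast]=7≠a[slow]=6 write a[2]=7, slow++,fast++

slow=2, fast=4, prefix=[3, 6, 7]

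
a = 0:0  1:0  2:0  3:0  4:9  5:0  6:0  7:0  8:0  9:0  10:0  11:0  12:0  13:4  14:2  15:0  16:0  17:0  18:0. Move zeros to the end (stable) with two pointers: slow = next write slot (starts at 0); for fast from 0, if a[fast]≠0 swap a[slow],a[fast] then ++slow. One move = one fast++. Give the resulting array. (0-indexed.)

slow=0 fast=0: a[fast]=0, fast++
slow=0 fast=1: a[fast]=0, fast++
slow=0 fast=2: a[fast]=0, fast++
slow=0 fast=3: a[fast]=0, fast++
slow=0 fast=4: a[fast]=9≠0 swap→a[0]=9, slow++,fast++
slow=1 fast=5: a[fast]=0, fast++
slow=1 fast=6: a[fast]=0, fast++
slow=1 fast=7: a[fast]=0, fast++
slow=1 fast=8: a[fast]=0, fast++
slow=1 fast=9: a[fast]=0, fast++
slow=1 fast=10: a[fast]=0, fast++
slow=1 fast=11: a[fast]=0, fast++
slow=1 fast=12: a[fast]=0, fast++
slow=1 fast=13: a[fast]=4≠0 swap→a[1]=4, slow++,fast++
slow=2 fast=14: a[fast]=2≠0 swap→a[2]=2, slow++,fast++
slow=3 fast=15: a[fast]=0, fast++
slow=3 fast=16: a[fast]=0, fast++
slow=3 fast=17: a[fast]=0, fast++
slow=3 fast=18: a[fast]=0, fast++

[9, 4, 2, 0, 0, 0, 0, 0, 0, 0, 0, 0, 0, 0, 0, 0, 0, 0, 0]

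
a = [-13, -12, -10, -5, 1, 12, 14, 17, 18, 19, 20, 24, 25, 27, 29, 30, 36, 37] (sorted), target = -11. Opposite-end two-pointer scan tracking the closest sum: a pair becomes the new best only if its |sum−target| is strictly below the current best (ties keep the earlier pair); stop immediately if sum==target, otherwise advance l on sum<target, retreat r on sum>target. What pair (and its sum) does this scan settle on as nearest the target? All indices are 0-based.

l=0 r=17: -13+37=24 d=35 *, r--
l=0 r=16: -13+36=23 d=34 *, r--
l=0 r=15: -13+30=17 d=28 *, r--
l=0 r=14: -13+29=16 d=27 *, r--
l=0 r=13: -13+27=14 d=25 *, r--
l=0 r=12: -13+25=12 d=23 *, r--
l=0 r=11: -13+24=11 d=22 *, r--
l=0 r=10: -13+20=7 d=18 *, r--
l=0 r=9: -13+19=6 d=17 *, r--
l=0 r=8: -13+18=5 d=16 *, r--
l=0 r=7: -13+17=4 d=15 *, r--
l=0 r=6: -13+14=1 d=12 *, r--
l=0 r=5: -13+12=-1 d=10 *, r--
l=0 r=4: -13+1=-12 d=1 *, l++
l=1 r=4: -12+1=-11 d=0 *, stop

pair (-12, 1) with sum -11 (|Δ|=0)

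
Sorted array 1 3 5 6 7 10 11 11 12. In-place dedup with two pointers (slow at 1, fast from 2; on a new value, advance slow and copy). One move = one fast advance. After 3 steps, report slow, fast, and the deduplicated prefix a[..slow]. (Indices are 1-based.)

slow=1 fast=2: a[fast]=3≠a[slow]=1 write a[2]=3, slow++,fast++
slow=2 fast=3: a[fast]=5≠a[slow]=3 write a[3]=5, slow++,fast++
slow=3 fast=4: a[fast]=6≠a[slow]=5 write a[4]=6, slow++,fast++

slow=4, fast=5, prefix=[1, 3, 5, 6]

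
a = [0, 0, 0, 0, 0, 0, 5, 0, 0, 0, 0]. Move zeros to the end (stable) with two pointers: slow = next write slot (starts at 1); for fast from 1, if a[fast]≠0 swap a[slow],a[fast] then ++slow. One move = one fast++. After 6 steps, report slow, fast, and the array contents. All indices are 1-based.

slow=1, fast=7, a=[0, 0, 0, 0, 0, 0, 5, 0, 0, 0, 0]

slow=1 fast=1: a[fast]=0, fast++
slow=1 fast=2: a[fast]=0, fast++
slow=1 fast=3: a[fast]=0, fast++
slow=1 fast=4: a[fast]=0, fast++
slow=1 fast=5: a[fast]=0, fast++
slow=1 fast=6: a[fast]=0, fast++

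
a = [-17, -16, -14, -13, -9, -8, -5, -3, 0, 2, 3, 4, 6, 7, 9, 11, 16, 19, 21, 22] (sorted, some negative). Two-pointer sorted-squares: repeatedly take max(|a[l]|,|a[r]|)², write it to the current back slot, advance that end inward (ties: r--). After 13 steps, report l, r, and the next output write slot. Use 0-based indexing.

l=0 r=19: |-17|<=|22| out[19]=484, r--
l=0 r=18: |-17|<=|21| out[18]=441, r--
l=0 r=17: |-17|<=|19| out[17]=361, r--
l=0 r=16: |-17|>|16| out[16]=289, l++
l=1 r=16: |-16|<=|16| out[15]=256, r--
l=1 r=15: |-16|>|11| out[14]=256, l++
l=2 r=15: |-14|>|11| out[13]=196, l++
l=3 r=15: |-13|>|11| out[12]=169, l++
l=4 r=15: |-9|<=|11| out[11]=121, r--
l=4 r=14: |-9|<=|9| out[10]=81, r--
l=4 r=13: |-9|>|7| out[9]=81, l++
l=5 r=13: |-8|>|7| out[8]=64, l++
l=6 r=13: |-5|<=|7| out[7]=49, r--

l=6, r=12, next write slot=6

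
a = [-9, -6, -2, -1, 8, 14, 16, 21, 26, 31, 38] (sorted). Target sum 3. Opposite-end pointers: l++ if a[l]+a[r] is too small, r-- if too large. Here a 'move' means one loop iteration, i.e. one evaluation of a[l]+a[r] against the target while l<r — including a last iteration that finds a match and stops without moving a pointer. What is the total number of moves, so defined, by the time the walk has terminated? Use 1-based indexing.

[1,11] -9+38=29 >3 → r--
[1,10] -9+31=22 >3 → r--
[1,9] -9+26=17 >3 → r--
[1,8] -9+21=12 >3 → r--
[1,7] -9+16=7 >3 → r--
[1,6] -9+14=5 >3 → r--
[1,5] -9+8=-1 <3 → l++
[2,5] -6+8=2 <3 → l++
[3,5] -2+8=6 >3 → r--
[3,4] -2+-1=-3 <3 → l++

10 moves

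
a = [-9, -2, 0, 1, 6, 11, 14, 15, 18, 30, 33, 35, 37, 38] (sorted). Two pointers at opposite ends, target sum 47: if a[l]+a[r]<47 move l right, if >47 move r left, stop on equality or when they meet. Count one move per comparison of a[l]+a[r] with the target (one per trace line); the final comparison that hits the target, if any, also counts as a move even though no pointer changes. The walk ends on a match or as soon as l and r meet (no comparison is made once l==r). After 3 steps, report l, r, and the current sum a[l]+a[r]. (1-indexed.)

l=4, r=14, sum=39

l=1 r=14: -9+38=29 <47, l++
l=2 r=14: -2+38=36 <47, l++
l=3 r=14: 0+38=38 <47, l++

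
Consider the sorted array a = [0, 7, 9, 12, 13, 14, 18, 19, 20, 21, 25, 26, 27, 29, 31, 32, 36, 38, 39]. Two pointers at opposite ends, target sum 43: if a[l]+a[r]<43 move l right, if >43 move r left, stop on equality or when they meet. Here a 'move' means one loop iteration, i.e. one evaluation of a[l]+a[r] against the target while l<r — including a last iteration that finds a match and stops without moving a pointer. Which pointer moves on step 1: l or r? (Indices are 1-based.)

l=1 r=19: 0+39=39 <43, l++

l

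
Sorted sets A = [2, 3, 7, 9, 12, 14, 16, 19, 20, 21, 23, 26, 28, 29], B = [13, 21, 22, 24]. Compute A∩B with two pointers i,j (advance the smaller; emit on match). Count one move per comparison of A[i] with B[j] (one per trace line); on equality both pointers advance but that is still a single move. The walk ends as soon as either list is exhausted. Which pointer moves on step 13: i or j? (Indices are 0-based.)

i

[i=0,j=0] 2<13 → i++
[i=1,j=0] 3<13 → i++
[i=2,j=0] 7<13 → i++
[i=3,j=0] 9<13 → i++
[i=4,j=0] 12<13 → i++
[i=5,j=0] 14>13 → j++
[i=5,j=1] 14<21 → i++
[i=6,j=1] 16<21 → i++
[i=7,j=1] 19<21 → i++
[i=8,j=1] 20<21 → i++
[i=9,j=1] 21==21 emit → i++,j++
[i=10,j=2] 23>22 → j++
[i=10,j=3] 23<24 → i++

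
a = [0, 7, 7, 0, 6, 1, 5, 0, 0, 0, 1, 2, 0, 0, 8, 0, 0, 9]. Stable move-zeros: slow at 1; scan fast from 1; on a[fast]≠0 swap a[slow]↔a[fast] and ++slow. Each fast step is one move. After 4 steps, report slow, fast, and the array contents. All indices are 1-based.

slow=1 fast=1: a[fast]=0, fast++
slow=1 fast=2: a[fast]=7≠0 swap→a[1]=7, slow++,fast++
slow=2 fast=3: a[fast]=7≠0 swap→a[2]=7, slow++,fast++
slow=3 fast=4: a[fast]=0, fast++

slow=3, fast=5, a=[7, 7, 0, 0, 6, 1, 5, 0, 0, 0, 1, 2, 0, 0, 8, 0, 0, 9]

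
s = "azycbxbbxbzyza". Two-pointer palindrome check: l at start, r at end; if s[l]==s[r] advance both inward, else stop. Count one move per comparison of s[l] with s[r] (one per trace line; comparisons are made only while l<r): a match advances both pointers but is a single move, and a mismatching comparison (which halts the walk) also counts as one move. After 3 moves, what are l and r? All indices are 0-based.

l=3, r=10

l=0 r=13: 'a'=='a', l++,r--
l=1 r=12: 'z'=='z', l++,r--
l=2 r=11: 'y'=='y', l++,r--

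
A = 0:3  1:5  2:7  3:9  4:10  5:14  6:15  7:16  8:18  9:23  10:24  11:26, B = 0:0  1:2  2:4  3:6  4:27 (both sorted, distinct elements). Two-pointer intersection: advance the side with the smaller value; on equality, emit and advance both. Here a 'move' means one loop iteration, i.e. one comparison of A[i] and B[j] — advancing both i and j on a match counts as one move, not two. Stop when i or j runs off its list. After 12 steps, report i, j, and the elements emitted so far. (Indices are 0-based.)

[i=0,j=0] 3>0 → j++
[i=0,j=1] 3>2 → j++
[i=0,j=2] 3<4 → i++
[i=1,j=2] 5>4 → j++
[i=1,j=3] 5<6 → i++
[i=2,j=3] 7>6 → j++
[i=2,j=4] 7<27 → i++
[i=3,j=4] 9<27 → i++
[i=4,j=4] 10<27 → i++
[i=5,j=4] 14<27 → i++
[i=6,j=4] 15<27 → i++
[i=7,j=4] 16<27 → i++

i=8, j=4, emitted=[]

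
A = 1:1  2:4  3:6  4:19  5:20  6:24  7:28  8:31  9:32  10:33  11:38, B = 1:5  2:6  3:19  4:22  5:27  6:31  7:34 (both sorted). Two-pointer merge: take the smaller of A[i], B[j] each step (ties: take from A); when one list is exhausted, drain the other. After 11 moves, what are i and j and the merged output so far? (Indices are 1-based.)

i=7, j=6, merged so far=[1, 4, 5, 6, 6, 19, 19, 20, 22, 24, 27]

i=1 j=1: A[i]=1<=B[j]=5 take 1, i++
i=2 j=1: A[i]=4<=B[j]=5 take 4, i++
i=3 j=1: A[i]=6>B[j]=5 take 5, j++
i=3 j=2: A[i]=6<=B[j]=6 take 6, i++
i=4 j=2: A[i]=19>B[j]=6 take 6, j++
i=4 j=3: A[i]=19<=B[j]=19 take 19, i++
i=5 j=3: A[i]=20>B[j]=19 take 19, j++
i=5 j=4: A[i]=20<=B[j]=22 take 20, i++
i=6 j=4: A[i]=24>B[j]=22 take 22, j++
i=6 j=5: A[i]=24<=B[j]=27 take 24, i++
i=7 j=5: A[i]=28>B[j]=27 take 27, j++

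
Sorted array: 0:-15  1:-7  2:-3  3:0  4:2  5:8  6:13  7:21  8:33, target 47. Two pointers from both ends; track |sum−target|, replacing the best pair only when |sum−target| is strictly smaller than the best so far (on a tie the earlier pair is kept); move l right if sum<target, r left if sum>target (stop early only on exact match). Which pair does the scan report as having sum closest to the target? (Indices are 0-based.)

pair (13, 33) with sum 46 (|Δ|=1)

l=0 r=8: -15+33=18 d=29 *, l++
l=1 r=8: -7+33=26 d=21 *, l++
l=2 r=8: -3+33=30 d=17 *, l++
l=3 r=8: 0+33=33 d=14 *, l++
l=4 r=8: 2+33=35 d=12 *, l++
l=5 r=8: 8+33=41 d=6 *, l++
l=6 r=8: 13+33=46 d=1 *, l++
l=7 r=8: 21+33=54 d=7, r--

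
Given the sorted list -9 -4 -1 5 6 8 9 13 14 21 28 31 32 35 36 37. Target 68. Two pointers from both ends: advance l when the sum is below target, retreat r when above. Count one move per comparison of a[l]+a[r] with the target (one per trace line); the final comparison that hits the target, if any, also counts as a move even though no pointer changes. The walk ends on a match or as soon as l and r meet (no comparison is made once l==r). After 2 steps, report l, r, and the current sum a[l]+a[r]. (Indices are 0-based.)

l=0 r=15: -9+37=28 <68, l++
l=1 r=15: -4+37=33 <68, l++

l=2, r=15, sum=36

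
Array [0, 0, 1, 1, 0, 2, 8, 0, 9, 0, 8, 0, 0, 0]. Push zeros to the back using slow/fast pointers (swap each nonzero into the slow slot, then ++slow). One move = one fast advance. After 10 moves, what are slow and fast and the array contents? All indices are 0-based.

(s=0,f=0) a[fast]=0 → fast++
(s=0,f=1) a[fast]=0 → fast++
(s=0,f=2) a[fast]=1≠0 swap→a[0]=1 → slow++,fast++
(s=1,f=3) a[fast]=1≠0 swap→a[1]=1 → slow++,fast++
(s=2,f=4) a[fast]=0 → fast++
(s=2,f=5) a[fast]=2≠0 swap→a[2]=2 → slow++,fast++
(s=3,f=6) a[fast]=8≠0 swap→a[3]=8 → slow++,fast++
(s=4,f=7) a[fast]=0 → fast++
(s=4,f=8) a[fast]=9≠0 swap→a[4]=9 → slow++,fast++
(s=5,f=9) a[fast]=0 → fast++

slow=5, fast=10, a=[1, 1, 2, 8, 9, 0, 0, 0, 0, 0, 8, 0, 0, 0]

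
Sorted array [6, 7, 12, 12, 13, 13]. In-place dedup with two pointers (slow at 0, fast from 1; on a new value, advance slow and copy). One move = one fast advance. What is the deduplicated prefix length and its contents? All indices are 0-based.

length 4; prefix = [6, 7, 12, 13]

slow=0 fast=1: a[fast]=7≠a[slow]=6 write a[1]=7, slow++,fast++
slow=1 fast=2: a[fast]=12≠a[slow]=7 write a[2]=12, slow++,fast++
slow=2 fast=3: a[fast]=12=a[slow] dup, fast++
slow=2 fast=4: a[fast]=13≠a[slow]=12 write a[3]=13, slow++,fast++
slow=3 fast=5: a[fast]=13=a[slow] dup, fast++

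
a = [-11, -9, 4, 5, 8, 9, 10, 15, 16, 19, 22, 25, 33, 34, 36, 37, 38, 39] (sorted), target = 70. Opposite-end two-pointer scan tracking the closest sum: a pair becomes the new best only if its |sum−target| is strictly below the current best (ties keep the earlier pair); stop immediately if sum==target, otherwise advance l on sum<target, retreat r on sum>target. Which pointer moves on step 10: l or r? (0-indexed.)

l

l=0 r=17: -11+39=28 d=42 *, l++
l=1 r=17: -9+39=30 d=40 *, l++
l=2 r=17: 4+39=43 d=27 *, l++
l=3 r=17: 5+39=44 d=26 *, l++
l=4 r=17: 8+39=47 d=23 *, l++
l=5 r=17: 9+39=48 d=22 *, l++
l=6 r=17: 10+39=49 d=21 *, l++
l=7 r=17: 15+39=54 d=16 *, l++
l=8 r=17: 16+39=55 d=15 *, l++
l=9 r=17: 19+39=58 d=12 *, l++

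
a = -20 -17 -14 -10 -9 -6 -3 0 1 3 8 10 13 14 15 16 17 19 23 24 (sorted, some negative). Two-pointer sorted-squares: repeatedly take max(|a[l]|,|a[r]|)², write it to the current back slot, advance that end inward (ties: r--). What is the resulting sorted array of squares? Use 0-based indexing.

[0, 1, 9, 9, 36, 64, 81, 100, 100, 169, 196, 196, 225, 256, 289, 289, 361, 400, 529, 576]

l=0 r=19: |-20|<=|24| out[19]=576, r--
l=0 r=18: |-20|<=|23| out[18]=529, r--
l=0 r=17: |-20|>|19| out[17]=400, l++
l=1 r=17: |-17|<=|19| out[16]=361, r--
l=1 r=16: |-17|<=|17| out[15]=289, r--
l=1 r=15: |-17|>|16| out[14]=289, l++
l=2 r=15: |-14|<=|16| out[13]=256, r--
l=2 r=14: |-14|<=|15| out[12]=225, r--
l=2 r=13: |-14|<=|14| out[11]=196, r--
l=2 r=12: |-14|>|13| out[10]=196, l++
l=3 r=12: |-10|<=|13| out[9]=169, r--
l=3 r=11: |-10|<=|10| out[8]=100, r--
l=3 r=10: |-10|>|8| out[7]=100, l++
l=4 r=10: |-9|>|8| out[6]=81, l++
l=5 r=10: |-6|<=|8| out[5]=64, r--
l=5 r=9: |-6|>|3| out[4]=36, l++
l=6 r=9: |-3|<=|3| out[3]=9, r--
l=6 r=8: |-3|>|1| out[2]=9, l++
l=7 r=8: |0|<=|1| out[1]=1, r--
l=7 r=7: |0|<=|0| out[0]=0, r--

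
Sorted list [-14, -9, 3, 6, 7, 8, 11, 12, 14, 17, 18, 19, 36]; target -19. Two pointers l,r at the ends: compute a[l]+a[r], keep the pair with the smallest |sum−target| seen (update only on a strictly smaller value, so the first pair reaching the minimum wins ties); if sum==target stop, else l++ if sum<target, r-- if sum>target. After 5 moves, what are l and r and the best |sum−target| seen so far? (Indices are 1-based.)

l=1 r=13: -14+36=22 d=41 *, r--
l=1 r=12: -14+19=5 d=24 *, r--
l=1 r=11: -14+18=4 d=23 *, r--
l=1 r=10: -14+17=3 d=22 *, r--
l=1 r=9: -14+14=0 d=19 *, r--

l=1, r=8, best |Δ|=19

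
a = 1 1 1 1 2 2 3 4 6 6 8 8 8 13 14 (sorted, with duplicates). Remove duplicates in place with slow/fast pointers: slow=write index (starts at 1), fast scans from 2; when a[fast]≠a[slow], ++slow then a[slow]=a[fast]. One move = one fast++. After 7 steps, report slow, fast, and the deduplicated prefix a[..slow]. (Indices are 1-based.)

slow=4, fast=9, prefix=[1, 2, 3, 4]

(s=1,f=2) a[fast]=1=a[slow] dup → fast++
(s=1,f=3) a[fast]=1=a[slow] dup → fast++
(s=1,f=4) a[fast]=1=a[slow] dup → fast++
(s=1,f=5) a[fast]=2≠a[slow]=1 write a[2]=2 → slow++,fast++
(s=2,f=6) a[fast]=2=a[slow] dup → fast++
(s=2,f=7) a[fast]=3≠a[slow]=2 write a[3]=3 → slow++,fast++
(s=3,f=8) a[fast]=4≠a[slow]=3 write a[4]=4 → slow++,fast++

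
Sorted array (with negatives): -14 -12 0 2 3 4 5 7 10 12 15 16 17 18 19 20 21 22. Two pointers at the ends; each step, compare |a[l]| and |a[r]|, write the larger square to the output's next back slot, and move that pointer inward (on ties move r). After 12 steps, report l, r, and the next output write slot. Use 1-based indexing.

l=3, r=8, next write slot=6

l=1 r=18: |-14|<=|22| out[18]=484, r--
l=1 r=17: |-14|<=|21| out[17]=441, r--
l=1 r=16: |-14|<=|20| out[16]=400, r--
l=1 r=15: |-14|<=|19| out[15]=361, r--
l=1 r=14: |-14|<=|18| out[14]=324, r--
l=1 r=13: |-14|<=|17| out[13]=289, r--
l=1 r=12: |-14|<=|16| out[12]=256, r--
l=1 r=11: |-14|<=|15| out[11]=225, r--
l=1 r=10: |-14|>|12| out[10]=196, l++
l=2 r=10: |-12|<=|12| out[9]=144, r--
l=2 r=9: |-12|>|10| out[8]=144, l++
l=3 r=9: |0|<=|10| out[7]=100, r--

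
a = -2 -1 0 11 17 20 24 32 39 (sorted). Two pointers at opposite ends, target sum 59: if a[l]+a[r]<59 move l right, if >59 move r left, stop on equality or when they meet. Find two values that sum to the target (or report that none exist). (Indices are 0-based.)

(20, 39)

[0,8] -2+39=37 <59 → l++
[1,8] -1+39=38 <59 → l++
[2,8] 0+39=39 <59 → l++
[3,8] 11+39=50 <59 → l++
[4,8] 17+39=56 <59 → l++
[5,8] 20+39=59 → found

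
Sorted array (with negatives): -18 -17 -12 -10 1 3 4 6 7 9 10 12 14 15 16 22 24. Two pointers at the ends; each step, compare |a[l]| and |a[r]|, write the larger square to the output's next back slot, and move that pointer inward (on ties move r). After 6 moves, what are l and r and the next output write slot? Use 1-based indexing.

l=1 r=17: |-18|<=|24| out[17]=576, r--
l=1 r=16: |-18|<=|22| out[16]=484, r--
l=1 r=15: |-18|>|16| out[15]=324, l++
l=2 r=15: |-17|>|16| out[14]=289, l++
l=3 r=15: |-12|<=|16| out[13]=256, r--
l=3 r=14: |-12|<=|15| out[12]=225, r--

l=3, r=13, next write slot=11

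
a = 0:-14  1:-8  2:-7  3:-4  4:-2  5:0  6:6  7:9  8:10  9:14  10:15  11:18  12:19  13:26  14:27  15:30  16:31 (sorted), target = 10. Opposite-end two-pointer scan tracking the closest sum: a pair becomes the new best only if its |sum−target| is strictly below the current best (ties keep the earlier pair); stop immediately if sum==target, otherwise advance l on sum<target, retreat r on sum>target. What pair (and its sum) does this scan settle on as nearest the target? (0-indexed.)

[0,16] -14+31=17 d=7 * → r--
[0,15] -14+30=16 d=6 * → r--
[0,14] -14+27=13 d=3 * → r--
[0,13] -14+26=12 d=2 * → r--
[0,12] -14+19=5 d=5 → l++
[1,12] -8+19=11 d=1 * → r--
[1,11] -8+18=10 d=0 * → stop

pair (-8, 18) with sum 10 (|Δ|=0)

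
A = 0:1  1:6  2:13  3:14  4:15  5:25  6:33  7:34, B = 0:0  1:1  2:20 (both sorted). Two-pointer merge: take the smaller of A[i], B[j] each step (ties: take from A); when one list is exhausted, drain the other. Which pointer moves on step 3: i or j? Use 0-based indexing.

j

i=0 j=0: A[i]=1>B[j]=0 take 0, j++
i=0 j=1: A[i]=1<=B[j]=1 take 1, i++
i=1 j=1: A[i]=6>B[j]=1 take 1, j++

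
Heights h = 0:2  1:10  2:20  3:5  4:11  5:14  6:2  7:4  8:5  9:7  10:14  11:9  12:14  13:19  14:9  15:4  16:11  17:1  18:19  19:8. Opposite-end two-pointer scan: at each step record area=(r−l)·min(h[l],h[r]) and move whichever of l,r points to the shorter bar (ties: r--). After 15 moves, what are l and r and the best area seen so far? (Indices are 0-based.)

l=0 r=19: min(2,8)*19=38 best=38 *, l++
l=1 r=19: min(10,8)*18=144 best=144 *, r--
l=1 r=18: min(10,19)*17=170 best=170 *, l++
l=2 r=18: min(20,19)*16=304 best=304 *, r--
l=2 r=17: min(20,1)*15=15 best=304, r--
l=2 r=16: min(20,11)*14=154 best=304, r--
l=2 r=15: min(20,4)*13=52 best=304, r--
l=2 r=14: min(20,9)*12=108 best=304, r--
l=2 r=13: min(20,19)*11=209 best=304, r--
l=2 r=12: min(20,14)*10=140 best=304, r--
l=2 r=11: min(20,9)*9=81 best=304, r--
l=2 r=10: min(20,14)*8=112 best=304, r--
l=2 r=9: min(20,7)*7=49 best=304, r--
l=2 r=8: min(20,5)*6=30 best=304, r--
l=2 r=7: min(20,4)*5=20 best=304, r--

l=2, r=6, best area=304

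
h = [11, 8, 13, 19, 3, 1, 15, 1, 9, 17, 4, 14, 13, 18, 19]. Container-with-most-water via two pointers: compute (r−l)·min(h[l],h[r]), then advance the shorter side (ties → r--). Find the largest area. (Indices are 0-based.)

[0,14] min(11,19)*14=154 best=154 * → l++
[1,14] min(8,19)*13=104 best=154 → l++
[2,14] min(13,19)*12=156 best=156 * → l++
[3,14] min(19,19)*11=209 best=209 * → r--
[3,13] min(19,18)*10=180 best=209 → r--
[3,12] min(19,13)*9=117 best=209 → r--
[3,11] min(19,14)*8=112 best=209 → r--
[3,10] min(19,4)*7=28 best=209 → r--
[3,9] min(19,17)*6=102 best=209 → r--
[3,8] min(19,9)*5=45 best=209 → r--
[3,7] min(19,1)*4=4 best=209 → r--
[3,6] min(19,15)*3=45 best=209 → r--
[3,5] min(19,1)*2=2 best=209 → r--
[3,4] min(19,3)*1=3 best=209 → r--

max area = 209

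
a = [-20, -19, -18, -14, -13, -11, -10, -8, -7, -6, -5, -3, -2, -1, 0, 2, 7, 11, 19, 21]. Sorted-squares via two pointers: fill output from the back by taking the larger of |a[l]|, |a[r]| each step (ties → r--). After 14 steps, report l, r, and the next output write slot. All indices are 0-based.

l=10, r=15, next write slot=5

l=0 r=19: |-20|<=|21| out[19]=441, r--
l=0 r=18: |-20|>|19| out[18]=400, l++
l=1 r=18: |-19|<=|19| out[17]=361, r--
l=1 r=17: |-19|>|11| out[16]=361, l++
l=2 r=17: |-18|>|11| out[15]=324, l++
l=3 r=17: |-14|>|11| out[14]=196, l++
l=4 r=17: |-13|>|11| out[13]=169, l++
l=5 r=17: |-11|<=|11| out[12]=121, r--
l=5 r=16: |-11|>|7| out[11]=121, l++
l=6 r=16: |-10|>|7| out[10]=100, l++
l=7 r=16: |-8|>|7| out[9]=64, l++
l=8 r=16: |-7|<=|7| out[8]=49, r--
l=8 r=15: |-7|>|2| out[7]=49, l++
l=9 r=15: |-6|>|2| out[6]=36, l++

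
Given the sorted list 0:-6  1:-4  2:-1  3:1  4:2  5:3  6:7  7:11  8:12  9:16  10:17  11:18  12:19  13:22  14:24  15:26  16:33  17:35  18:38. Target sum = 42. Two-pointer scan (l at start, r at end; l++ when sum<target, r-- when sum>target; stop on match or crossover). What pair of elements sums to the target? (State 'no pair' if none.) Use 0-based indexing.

(7, 35)

l=0 r=18: -6+38=32 <42, l++
l=1 r=18: -4+38=34 <42, l++
l=2 r=18: -1+38=37 <42, l++
l=3 r=18: 1+38=39 <42, l++
l=4 r=18: 2+38=40 <42, l++
l=5 r=18: 3+38=41 <42, l++
l=6 r=18: 7+38=45 >42, r--
l=6 r=17: 7+35=42, found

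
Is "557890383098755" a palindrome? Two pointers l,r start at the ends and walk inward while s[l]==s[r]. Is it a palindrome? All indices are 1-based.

[1,15] '5'=='5' → l++,r--
[2,14] '5'=='5' → l++,r--
[3,13] '7'=='7' → l++,r--
[4,12] '8'=='8' → l++,r--
[5,11] '9'=='9' → l++,r--
[6,10] '0'=='0' → l++,r--
[7,9] '3'=='3' → l++,r--

palindrome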